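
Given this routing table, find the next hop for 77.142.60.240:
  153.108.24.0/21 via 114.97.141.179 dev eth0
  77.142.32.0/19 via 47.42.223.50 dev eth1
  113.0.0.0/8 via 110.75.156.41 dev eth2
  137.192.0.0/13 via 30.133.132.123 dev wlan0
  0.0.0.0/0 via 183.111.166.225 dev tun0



Longest prefix match for 77.142.60.240:
  /21 153.108.24.0: no
  /19 77.142.32.0: MATCH
  /8 113.0.0.0: no
  /13 137.192.0.0: no
  /0 0.0.0.0: MATCH
Selected: next-hop 47.42.223.50 via eth1 (matched /19)


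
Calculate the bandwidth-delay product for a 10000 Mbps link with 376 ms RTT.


BDP = bandwidth * RTT
= 10000 Mbps * 376 ms
= 10000 * 1e6 * 376 / 1000 bits
= 3760000000 bits
= 470000000 bytes
= 458984.375 KB
BDP = 3760000000 bits (470000000 bytes)


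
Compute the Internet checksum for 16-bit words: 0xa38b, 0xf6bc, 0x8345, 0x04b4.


Sum all words (with carry folding):
+ 0xa38b = 0xa38b
+ 0xf6bc = 0x9a48
+ 0x8345 = 0x1d8e
+ 0x04b4 = 0x2242
One's complement: ~0x2242
Checksum = 0xddbd


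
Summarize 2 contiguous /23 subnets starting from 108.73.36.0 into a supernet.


Original prefix: /23
Number of subnets: 2 = 2^1
New prefix = 23 - 1 = 22
Supernet: 108.73.36.0/22


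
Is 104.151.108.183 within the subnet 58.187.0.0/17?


Subnet network: 58.187.0.0
Test IP AND mask: 104.151.0.0
No, 104.151.108.183 is not in 58.187.0.0/17


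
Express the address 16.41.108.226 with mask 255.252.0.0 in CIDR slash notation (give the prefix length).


Binary: 11111111.11111100.00000000.00000000
Count leading 1s
Prefix: /14


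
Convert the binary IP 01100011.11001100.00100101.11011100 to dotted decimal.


01100011 = 99
11001100 = 204
00100101 = 37
11011100 = 220
IP: 99.204.37.220


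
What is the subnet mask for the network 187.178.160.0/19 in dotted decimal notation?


/19 means 19 network bits, 13 host bits
Binary: 11111111111111111110000000000000
Mask: 255.255.224.0


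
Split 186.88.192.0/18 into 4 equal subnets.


New prefix = 18 + 2 = 20
Each subnet has 4096 addresses
  186.88.192.0/20
  186.88.208.0/20
  186.88.224.0/20
  186.88.240.0/20
Subnets: 186.88.192.0/20, 186.88.208.0/20, 186.88.224.0/20, 186.88.240.0/20


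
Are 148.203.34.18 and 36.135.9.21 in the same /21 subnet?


Mask: 255.255.248.0
148.203.34.18 AND mask = 148.203.32.0
36.135.9.21 AND mask = 36.135.8.0
No, different subnets (148.203.32.0 vs 36.135.8.0)


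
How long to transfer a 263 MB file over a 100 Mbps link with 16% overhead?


Effective throughput = 100 * (1 - 16/100) = 84 Mbps
File size in Mb = 263 * 8 = 2104 Mb
Time = 2104 / 84
Time = 25.0476 seconds


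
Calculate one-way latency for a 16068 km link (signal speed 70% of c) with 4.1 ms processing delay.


Speed = 0.7 * 3e5 km/s = 210000 km/s
Propagation delay = 16068 / 210000 = 0.0765 s = 76.5143 ms
Processing delay = 4.1 ms
Total one-way latency = 80.6143 ms


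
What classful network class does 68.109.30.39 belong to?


First octet: 68
Binary: 01000100
0xxxxxxx -> Class A (1-126)
Class A, default mask 255.0.0.0 (/8)


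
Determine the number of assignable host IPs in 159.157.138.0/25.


Host bits = 32 - 25 = 7
Total addresses = 2^7 = 128
Usable = total - 2 (network and broadcast)
Usable hosts: 126


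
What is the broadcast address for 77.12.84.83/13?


Network: 77.8.0.0/13
Host bits = 19
Set all host bits to 1:
Broadcast: 77.15.255.255


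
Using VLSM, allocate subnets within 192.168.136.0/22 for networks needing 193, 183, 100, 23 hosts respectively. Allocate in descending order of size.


193 hosts -> /24 (254 usable): 192.168.136.0/24
183 hosts -> /24 (254 usable): 192.168.137.0/24
100 hosts -> /25 (126 usable): 192.168.138.0/25
23 hosts -> /27 (30 usable): 192.168.138.128/27
Allocation: 192.168.136.0/24 (193 hosts, 254 usable); 192.168.137.0/24 (183 hosts, 254 usable); 192.168.138.0/25 (100 hosts, 126 usable); 192.168.138.128/27 (23 hosts, 30 usable)


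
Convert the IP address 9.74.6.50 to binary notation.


9 = 00001001
74 = 01001010
6 = 00000110
50 = 00110010
Binary: 00001001.01001010.00000110.00110010


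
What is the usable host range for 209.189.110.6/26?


Network: 209.189.110.0
Broadcast: 209.189.110.63
First usable = network + 1
Last usable = broadcast - 1
Range: 209.189.110.1 to 209.189.110.62


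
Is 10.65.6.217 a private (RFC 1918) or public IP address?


RFC 1918 private ranges:
  10.0.0.0/8 (10.0.0.0 - 10.255.255.255)
  172.16.0.0/12 (172.16.0.0 - 172.31.255.255)
  192.168.0.0/16 (192.168.0.0 - 192.168.255.255)
Private (in 10.0.0.0/8)


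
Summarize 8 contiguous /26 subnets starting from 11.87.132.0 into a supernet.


Original prefix: /26
Number of subnets: 8 = 2^3
New prefix = 26 - 3 = 23
Supernet: 11.87.132.0/23


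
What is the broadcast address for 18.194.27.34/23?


Network: 18.194.26.0/23
Host bits = 9
Set all host bits to 1:
Broadcast: 18.194.27.255


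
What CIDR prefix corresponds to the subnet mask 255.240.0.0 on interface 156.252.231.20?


Binary: 11111111.11110000.00000000.00000000
Count leading 1s
Prefix: /12


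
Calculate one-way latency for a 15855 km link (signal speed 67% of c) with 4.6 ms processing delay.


Speed = 0.67 * 3e5 km/s = 201000 km/s
Propagation delay = 15855 / 201000 = 0.0789 s = 78.8806 ms
Processing delay = 4.6 ms
Total one-way latency = 83.4806 ms


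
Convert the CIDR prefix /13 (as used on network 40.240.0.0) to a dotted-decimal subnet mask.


/13 means 13 network bits, 19 host bits
Binary: 11111111111110000000000000000000
Mask: 255.248.0.0


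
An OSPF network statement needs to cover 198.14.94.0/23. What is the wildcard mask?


Subnet mask: 255.255.254.0
Wildcard = 255.255.255.255 - subnet mask
255 - 255 = 0
255 - 255 = 0
255 - 254 = 1
255 - 0 = 255
Wildcard: 0.0.1.255


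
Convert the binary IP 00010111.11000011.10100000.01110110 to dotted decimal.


00010111 = 23
11000011 = 195
10100000 = 160
01110110 = 118
IP: 23.195.160.118


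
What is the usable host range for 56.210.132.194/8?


Network: 56.0.0.0
Broadcast: 56.255.255.255
First usable = network + 1
Last usable = broadcast - 1
Range: 56.0.0.1 to 56.255.255.254


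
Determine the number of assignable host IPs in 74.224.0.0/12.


Host bits = 32 - 12 = 20
Total addresses = 2^20 = 1048576
Usable = total - 2 (network and broadcast)
Usable hosts: 1048574


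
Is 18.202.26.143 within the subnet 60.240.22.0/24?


Subnet network: 60.240.22.0
Test IP AND mask: 18.202.26.0
No, 18.202.26.143 is not in 60.240.22.0/24


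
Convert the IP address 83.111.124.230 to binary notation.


83 = 01010011
111 = 01101111
124 = 01111100
230 = 11100110
Binary: 01010011.01101111.01111100.11100110


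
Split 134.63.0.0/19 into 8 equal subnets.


New prefix = 19 + 3 = 22
Each subnet has 1024 addresses
  134.63.0.0/22
  134.63.4.0/22
  134.63.8.0/22
  134.63.12.0/22
  134.63.16.0/22
  134.63.20.0/22
  134.63.24.0/22
  134.63.28.0/22
Subnets: 134.63.0.0/22, 134.63.4.0/22, 134.63.8.0/22, 134.63.12.0/22, 134.63.16.0/22, 134.63.20.0/22, 134.63.24.0/22, 134.63.28.0/22


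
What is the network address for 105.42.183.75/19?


IP:   01101001.00101010.10110111.01001011
Mask: 11111111.11111111.11100000.00000000
AND operation:
Net:  01101001.00101010.10100000.00000000
Network: 105.42.160.0/19


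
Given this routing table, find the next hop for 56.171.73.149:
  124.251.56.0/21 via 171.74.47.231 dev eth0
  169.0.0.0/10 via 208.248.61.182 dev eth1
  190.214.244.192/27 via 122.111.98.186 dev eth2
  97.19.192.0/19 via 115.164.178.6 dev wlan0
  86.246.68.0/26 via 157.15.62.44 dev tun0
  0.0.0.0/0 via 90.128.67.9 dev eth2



Longest prefix match for 56.171.73.149:
  /21 124.251.56.0: no
  /10 169.0.0.0: no
  /27 190.214.244.192: no
  /19 97.19.192.0: no
  /26 86.246.68.0: no
  /0 0.0.0.0: MATCH
Selected: next-hop 90.128.67.9 via eth2 (matched /0)


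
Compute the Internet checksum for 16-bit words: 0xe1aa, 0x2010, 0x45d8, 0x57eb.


Sum all words (with carry folding):
+ 0xe1aa = 0xe1aa
+ 0x2010 = 0x01bb
+ 0x45d8 = 0x4793
+ 0x57eb = 0x9f7e
One's complement: ~0x9f7e
Checksum = 0x6081


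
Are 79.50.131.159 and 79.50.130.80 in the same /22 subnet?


Mask: 255.255.252.0
79.50.131.159 AND mask = 79.50.128.0
79.50.130.80 AND mask = 79.50.128.0
Yes, same subnet (79.50.128.0)


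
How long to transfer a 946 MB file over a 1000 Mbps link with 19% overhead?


Effective throughput = 1000 * (1 - 19/100) = 810 Mbps
File size in Mb = 946 * 8 = 7568 Mb
Time = 7568 / 810
Time = 9.3432 seconds


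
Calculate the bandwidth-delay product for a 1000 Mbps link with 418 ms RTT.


BDP = bandwidth * RTT
= 1000 Mbps * 418 ms
= 1000 * 1e6 * 418 / 1000 bits
= 418000000 bits
= 52250000 bytes
= 51025.3906 KB
BDP = 418000000 bits (52250000 bytes)


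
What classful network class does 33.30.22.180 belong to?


First octet: 33
Binary: 00100001
0xxxxxxx -> Class A (1-126)
Class A, default mask 255.0.0.0 (/8)


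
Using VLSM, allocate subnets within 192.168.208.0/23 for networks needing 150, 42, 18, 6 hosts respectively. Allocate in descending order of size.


150 hosts -> /24 (254 usable): 192.168.208.0/24
42 hosts -> /26 (62 usable): 192.168.209.0/26
18 hosts -> /27 (30 usable): 192.168.209.64/27
6 hosts -> /29 (6 usable): 192.168.209.96/29
Allocation: 192.168.208.0/24 (150 hosts, 254 usable); 192.168.209.0/26 (42 hosts, 62 usable); 192.168.209.64/27 (18 hosts, 30 usable); 192.168.209.96/29 (6 hosts, 6 usable)


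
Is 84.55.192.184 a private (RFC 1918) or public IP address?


RFC 1918 private ranges:
  10.0.0.0/8 (10.0.0.0 - 10.255.255.255)
  172.16.0.0/12 (172.16.0.0 - 172.31.255.255)
  192.168.0.0/16 (192.168.0.0 - 192.168.255.255)
Public (not in any RFC 1918 range)


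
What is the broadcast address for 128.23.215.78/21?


Network: 128.23.208.0/21
Host bits = 11
Set all host bits to 1:
Broadcast: 128.23.215.255


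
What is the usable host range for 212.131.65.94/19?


Network: 212.131.64.0
Broadcast: 212.131.95.255
First usable = network + 1
Last usable = broadcast - 1
Range: 212.131.64.1 to 212.131.95.254


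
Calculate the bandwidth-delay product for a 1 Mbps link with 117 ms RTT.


BDP = bandwidth * RTT
= 1 Mbps * 117 ms
= 1 * 1e6 * 117 / 1000 bits
= 117000 bits
= 14625 bytes
= 14.2822 KB
BDP = 117000 bits (14625 bytes)


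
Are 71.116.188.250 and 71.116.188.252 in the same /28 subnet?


Mask: 255.255.255.240
71.116.188.250 AND mask = 71.116.188.240
71.116.188.252 AND mask = 71.116.188.240
Yes, same subnet (71.116.188.240)


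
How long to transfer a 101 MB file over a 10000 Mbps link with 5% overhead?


Effective throughput = 10000 * (1 - 5/100) = 9500 Mbps
File size in Mb = 101 * 8 = 808 Mb
Time = 808 / 9500
Time = 0.0851 seconds


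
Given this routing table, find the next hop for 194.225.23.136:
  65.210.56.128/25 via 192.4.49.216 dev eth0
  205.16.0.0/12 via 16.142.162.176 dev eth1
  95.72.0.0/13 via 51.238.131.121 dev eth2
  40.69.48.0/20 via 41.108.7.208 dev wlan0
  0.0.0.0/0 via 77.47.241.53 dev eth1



Longest prefix match for 194.225.23.136:
  /25 65.210.56.128: no
  /12 205.16.0.0: no
  /13 95.72.0.0: no
  /20 40.69.48.0: no
  /0 0.0.0.0: MATCH
Selected: next-hop 77.47.241.53 via eth1 (matched /0)


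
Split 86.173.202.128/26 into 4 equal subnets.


New prefix = 26 + 2 = 28
Each subnet has 16 addresses
  86.173.202.128/28
  86.173.202.144/28
  86.173.202.160/28
  86.173.202.176/28
Subnets: 86.173.202.128/28, 86.173.202.144/28, 86.173.202.160/28, 86.173.202.176/28


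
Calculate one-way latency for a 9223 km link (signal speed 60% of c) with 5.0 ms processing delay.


Speed = 0.6 * 3e5 km/s = 180000 km/s
Propagation delay = 9223 / 180000 = 0.0512 s = 51.2389 ms
Processing delay = 5.0 ms
Total one-way latency = 56.2389 ms


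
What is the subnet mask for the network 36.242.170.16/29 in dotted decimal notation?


/29 means 29 network bits, 3 host bits
Binary: 11111111111111111111111111111000
Mask: 255.255.255.248


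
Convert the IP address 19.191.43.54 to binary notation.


19 = 00010011
191 = 10111111
43 = 00101011
54 = 00110110
Binary: 00010011.10111111.00101011.00110110


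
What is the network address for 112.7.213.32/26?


IP:   01110000.00000111.11010101.00100000
Mask: 11111111.11111111.11111111.11000000
AND operation:
Net:  01110000.00000111.11010101.00000000
Network: 112.7.213.0/26


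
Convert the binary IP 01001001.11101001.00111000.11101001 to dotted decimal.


01001001 = 73
11101001 = 233
00111000 = 56
11101001 = 233
IP: 73.233.56.233


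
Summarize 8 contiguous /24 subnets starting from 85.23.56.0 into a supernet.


Original prefix: /24
Number of subnets: 8 = 2^3
New prefix = 24 - 3 = 21
Supernet: 85.23.56.0/21


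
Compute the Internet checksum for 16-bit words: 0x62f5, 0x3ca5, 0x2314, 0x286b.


Sum all words (with carry folding):
+ 0x62f5 = 0x62f5
+ 0x3ca5 = 0x9f9a
+ 0x2314 = 0xc2ae
+ 0x286b = 0xeb19
One's complement: ~0xeb19
Checksum = 0x14e6


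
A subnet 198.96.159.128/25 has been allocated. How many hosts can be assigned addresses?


Host bits = 32 - 25 = 7
Total addresses = 2^7 = 128
Usable = total - 2 (network and broadcast)
Usable hosts: 126


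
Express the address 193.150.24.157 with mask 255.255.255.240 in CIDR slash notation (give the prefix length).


Binary: 11111111.11111111.11111111.11110000
Count leading 1s
Prefix: /28


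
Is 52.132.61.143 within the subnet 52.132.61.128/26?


Subnet network: 52.132.61.128
Test IP AND mask: 52.132.61.128
Yes, 52.132.61.143 is in 52.132.61.128/26


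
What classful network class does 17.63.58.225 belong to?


First octet: 17
Binary: 00010001
0xxxxxxx -> Class A (1-126)
Class A, default mask 255.0.0.0 (/8)


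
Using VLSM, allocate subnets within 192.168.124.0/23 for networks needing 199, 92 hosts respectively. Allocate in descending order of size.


199 hosts -> /24 (254 usable): 192.168.124.0/24
92 hosts -> /25 (126 usable): 192.168.125.0/25
Allocation: 192.168.124.0/24 (199 hosts, 254 usable); 192.168.125.0/25 (92 hosts, 126 usable)


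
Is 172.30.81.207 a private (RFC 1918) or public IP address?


RFC 1918 private ranges:
  10.0.0.0/8 (10.0.0.0 - 10.255.255.255)
  172.16.0.0/12 (172.16.0.0 - 172.31.255.255)
  192.168.0.0/16 (192.168.0.0 - 192.168.255.255)
Private (in 172.16.0.0/12)


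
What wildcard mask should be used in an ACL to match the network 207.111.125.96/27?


Subnet mask: 255.255.255.224
Wildcard = 255.255.255.255 - subnet mask
255 - 255 = 0
255 - 255 = 0
255 - 255 = 0
255 - 224 = 31
Wildcard: 0.0.0.31


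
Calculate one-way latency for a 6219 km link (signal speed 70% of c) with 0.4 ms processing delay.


Speed = 0.7 * 3e5 km/s = 210000 km/s
Propagation delay = 6219 / 210000 = 0.0296 s = 29.6143 ms
Processing delay = 0.4 ms
Total one-way latency = 30.0143 ms


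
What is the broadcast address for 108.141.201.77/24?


Network: 108.141.201.0/24
Host bits = 8
Set all host bits to 1:
Broadcast: 108.141.201.255


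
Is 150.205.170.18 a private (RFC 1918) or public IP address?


RFC 1918 private ranges:
  10.0.0.0/8 (10.0.0.0 - 10.255.255.255)
  172.16.0.0/12 (172.16.0.0 - 172.31.255.255)
  192.168.0.0/16 (192.168.0.0 - 192.168.255.255)
Public (not in any RFC 1918 range)


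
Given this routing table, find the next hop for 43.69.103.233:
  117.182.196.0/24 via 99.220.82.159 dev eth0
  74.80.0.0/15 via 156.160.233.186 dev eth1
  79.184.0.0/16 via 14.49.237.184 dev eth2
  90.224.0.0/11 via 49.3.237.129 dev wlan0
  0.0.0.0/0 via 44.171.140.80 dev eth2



Longest prefix match for 43.69.103.233:
  /24 117.182.196.0: no
  /15 74.80.0.0: no
  /16 79.184.0.0: no
  /11 90.224.0.0: no
  /0 0.0.0.0: MATCH
Selected: next-hop 44.171.140.80 via eth2 (matched /0)


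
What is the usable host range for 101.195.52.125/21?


Network: 101.195.48.0
Broadcast: 101.195.55.255
First usable = network + 1
Last usable = broadcast - 1
Range: 101.195.48.1 to 101.195.55.254


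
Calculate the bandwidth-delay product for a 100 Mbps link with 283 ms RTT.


BDP = bandwidth * RTT
= 100 Mbps * 283 ms
= 100 * 1e6 * 283 / 1000 bits
= 28300000 bits
= 3537500 bytes
= 3454.5898 KB
BDP = 28300000 bits (3537500 bytes)


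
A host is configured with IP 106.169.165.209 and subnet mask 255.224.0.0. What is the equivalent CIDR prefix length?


Binary: 11111111.11100000.00000000.00000000
Count leading 1s
Prefix: /11


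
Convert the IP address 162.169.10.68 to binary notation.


162 = 10100010
169 = 10101001
10 = 00001010
68 = 01000100
Binary: 10100010.10101001.00001010.01000100


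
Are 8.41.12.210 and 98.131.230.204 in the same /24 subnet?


Mask: 255.255.255.0
8.41.12.210 AND mask = 8.41.12.0
98.131.230.204 AND mask = 98.131.230.0
No, different subnets (8.41.12.0 vs 98.131.230.0)


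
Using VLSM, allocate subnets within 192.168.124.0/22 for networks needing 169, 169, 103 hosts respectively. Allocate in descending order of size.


169 hosts -> /24 (254 usable): 192.168.124.0/24
169 hosts -> /24 (254 usable): 192.168.125.0/24
103 hosts -> /25 (126 usable): 192.168.126.0/25
Allocation: 192.168.124.0/24 (169 hosts, 254 usable); 192.168.125.0/24 (169 hosts, 254 usable); 192.168.126.0/25 (103 hosts, 126 usable)


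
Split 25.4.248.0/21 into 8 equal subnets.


New prefix = 21 + 3 = 24
Each subnet has 256 addresses
  25.4.248.0/24
  25.4.249.0/24
  25.4.250.0/24
  25.4.251.0/24
  25.4.252.0/24
  25.4.253.0/24
  25.4.254.0/24
  25.4.255.0/24
Subnets: 25.4.248.0/24, 25.4.249.0/24, 25.4.250.0/24, 25.4.251.0/24, 25.4.252.0/24, 25.4.253.0/24, 25.4.254.0/24, 25.4.255.0/24


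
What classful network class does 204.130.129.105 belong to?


First octet: 204
Binary: 11001100
110xxxxx -> Class C (192-223)
Class C, default mask 255.255.255.0 (/24)


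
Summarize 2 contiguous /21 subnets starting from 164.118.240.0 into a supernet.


Original prefix: /21
Number of subnets: 2 = 2^1
New prefix = 21 - 1 = 20
Supernet: 164.118.240.0/20


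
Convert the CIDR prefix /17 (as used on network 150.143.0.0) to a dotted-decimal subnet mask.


/17 means 17 network bits, 15 host bits
Binary: 11111111111111111000000000000000
Mask: 255.255.128.0


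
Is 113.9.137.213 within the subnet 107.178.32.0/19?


Subnet network: 107.178.32.0
Test IP AND mask: 113.9.128.0
No, 113.9.137.213 is not in 107.178.32.0/19


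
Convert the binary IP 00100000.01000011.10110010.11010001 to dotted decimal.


00100000 = 32
01000011 = 67
10110010 = 178
11010001 = 209
IP: 32.67.178.209


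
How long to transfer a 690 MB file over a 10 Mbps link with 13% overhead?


Effective throughput = 10 * (1 - 13/100) = 8.7 Mbps
File size in Mb = 690 * 8 = 5520 Mb
Time = 5520 / 8.7
Time = 634.4828 seconds


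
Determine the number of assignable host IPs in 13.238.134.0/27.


Host bits = 32 - 27 = 5
Total addresses = 2^5 = 32
Usable = total - 2 (network and broadcast)
Usable hosts: 30


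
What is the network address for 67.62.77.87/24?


IP:   01000011.00111110.01001101.01010111
Mask: 11111111.11111111.11111111.00000000
AND operation:
Net:  01000011.00111110.01001101.00000000
Network: 67.62.77.0/24


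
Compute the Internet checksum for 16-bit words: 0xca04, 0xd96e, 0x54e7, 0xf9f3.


Sum all words (with carry folding):
+ 0xca04 = 0xca04
+ 0xd96e = 0xa373
+ 0x54e7 = 0xf85a
+ 0xf9f3 = 0xf24e
One's complement: ~0xf24e
Checksum = 0x0db1


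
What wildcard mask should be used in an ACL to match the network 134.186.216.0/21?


Subnet mask: 255.255.248.0
Wildcard = 255.255.255.255 - subnet mask
255 - 255 = 0
255 - 255 = 0
255 - 248 = 7
255 - 0 = 255
Wildcard: 0.0.7.255


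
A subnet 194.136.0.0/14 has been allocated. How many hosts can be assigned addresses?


Host bits = 32 - 14 = 18
Total addresses = 2^18 = 262144
Usable = total - 2 (network and broadcast)
Usable hosts: 262142


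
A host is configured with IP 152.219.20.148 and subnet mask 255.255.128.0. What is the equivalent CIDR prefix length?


Binary: 11111111.11111111.10000000.00000000
Count leading 1s
Prefix: /17


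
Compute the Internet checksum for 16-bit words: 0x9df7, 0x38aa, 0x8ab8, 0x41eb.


Sum all words (with carry folding):
+ 0x9df7 = 0x9df7
+ 0x38aa = 0xd6a1
+ 0x8ab8 = 0x615a
+ 0x41eb = 0xa345
One's complement: ~0xa345
Checksum = 0x5cba


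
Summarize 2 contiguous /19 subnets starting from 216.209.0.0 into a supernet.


Original prefix: /19
Number of subnets: 2 = 2^1
New prefix = 19 - 1 = 18
Supernet: 216.209.0.0/18


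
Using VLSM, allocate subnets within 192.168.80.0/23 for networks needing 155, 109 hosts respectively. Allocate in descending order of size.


155 hosts -> /24 (254 usable): 192.168.80.0/24
109 hosts -> /25 (126 usable): 192.168.81.0/25
Allocation: 192.168.80.0/24 (155 hosts, 254 usable); 192.168.81.0/25 (109 hosts, 126 usable)


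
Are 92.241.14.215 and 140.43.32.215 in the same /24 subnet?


Mask: 255.255.255.0
92.241.14.215 AND mask = 92.241.14.0
140.43.32.215 AND mask = 140.43.32.0
No, different subnets (92.241.14.0 vs 140.43.32.0)


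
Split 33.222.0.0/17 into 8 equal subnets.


New prefix = 17 + 3 = 20
Each subnet has 4096 addresses
  33.222.0.0/20
  33.222.16.0/20
  33.222.32.0/20
  33.222.48.0/20
  33.222.64.0/20
  33.222.80.0/20
  33.222.96.0/20
  33.222.112.0/20
Subnets: 33.222.0.0/20, 33.222.16.0/20, 33.222.32.0/20, 33.222.48.0/20, 33.222.64.0/20, 33.222.80.0/20, 33.222.96.0/20, 33.222.112.0/20


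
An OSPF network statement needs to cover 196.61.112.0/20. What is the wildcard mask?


Subnet mask: 255.255.240.0
Wildcard = 255.255.255.255 - subnet mask
255 - 255 = 0
255 - 255 = 0
255 - 240 = 15
255 - 0 = 255
Wildcard: 0.0.15.255


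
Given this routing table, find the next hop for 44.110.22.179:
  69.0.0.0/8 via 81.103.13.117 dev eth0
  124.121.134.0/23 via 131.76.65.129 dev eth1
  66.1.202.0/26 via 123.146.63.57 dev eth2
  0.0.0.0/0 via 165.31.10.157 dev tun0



Longest prefix match for 44.110.22.179:
  /8 69.0.0.0: no
  /23 124.121.134.0: no
  /26 66.1.202.0: no
  /0 0.0.0.0: MATCH
Selected: next-hop 165.31.10.157 via tun0 (matched /0)


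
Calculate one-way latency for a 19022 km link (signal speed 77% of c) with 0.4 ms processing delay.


Speed = 0.77 * 3e5 km/s = 231000 km/s
Propagation delay = 19022 / 231000 = 0.0823 s = 82.3463 ms
Processing delay = 0.4 ms
Total one-way latency = 82.7463 ms


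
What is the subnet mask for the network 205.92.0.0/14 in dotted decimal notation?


/14 means 14 network bits, 18 host bits
Binary: 11111111111111000000000000000000
Mask: 255.252.0.0


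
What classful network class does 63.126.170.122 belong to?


First octet: 63
Binary: 00111111
0xxxxxxx -> Class A (1-126)
Class A, default mask 255.0.0.0 (/8)


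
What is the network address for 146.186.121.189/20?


IP:   10010010.10111010.01111001.10111101
Mask: 11111111.11111111.11110000.00000000
AND operation:
Net:  10010010.10111010.01110000.00000000
Network: 146.186.112.0/20


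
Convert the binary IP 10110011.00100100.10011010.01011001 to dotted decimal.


10110011 = 179
00100100 = 36
10011010 = 154
01011001 = 89
IP: 179.36.154.89


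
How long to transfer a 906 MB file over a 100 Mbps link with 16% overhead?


Effective throughput = 100 * (1 - 16/100) = 84 Mbps
File size in Mb = 906 * 8 = 7248 Mb
Time = 7248 / 84
Time = 86.2857 seconds


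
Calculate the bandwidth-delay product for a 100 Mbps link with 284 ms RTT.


BDP = bandwidth * RTT
= 100 Mbps * 284 ms
= 100 * 1e6 * 284 / 1000 bits
= 28400000 bits
= 3550000 bytes
= 3466.7969 KB
BDP = 28400000 bits (3550000 bytes)


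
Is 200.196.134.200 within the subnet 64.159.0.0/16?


Subnet network: 64.159.0.0
Test IP AND mask: 200.196.0.0
No, 200.196.134.200 is not in 64.159.0.0/16


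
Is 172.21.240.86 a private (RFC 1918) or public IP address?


RFC 1918 private ranges:
  10.0.0.0/8 (10.0.0.0 - 10.255.255.255)
  172.16.0.0/12 (172.16.0.0 - 172.31.255.255)
  192.168.0.0/16 (192.168.0.0 - 192.168.255.255)
Private (in 172.16.0.0/12)


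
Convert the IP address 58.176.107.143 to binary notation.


58 = 00111010
176 = 10110000
107 = 01101011
143 = 10001111
Binary: 00111010.10110000.01101011.10001111


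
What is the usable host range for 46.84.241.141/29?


Network: 46.84.241.136
Broadcast: 46.84.241.143
First usable = network + 1
Last usable = broadcast - 1
Range: 46.84.241.137 to 46.84.241.142


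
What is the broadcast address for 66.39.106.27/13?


Network: 66.32.0.0/13
Host bits = 19
Set all host bits to 1:
Broadcast: 66.39.255.255


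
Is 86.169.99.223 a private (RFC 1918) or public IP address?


RFC 1918 private ranges:
  10.0.0.0/8 (10.0.0.0 - 10.255.255.255)
  172.16.0.0/12 (172.16.0.0 - 172.31.255.255)
  192.168.0.0/16 (192.168.0.0 - 192.168.255.255)
Public (not in any RFC 1918 range)


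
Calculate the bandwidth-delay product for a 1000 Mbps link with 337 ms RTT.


BDP = bandwidth * RTT
= 1000 Mbps * 337 ms
= 1000 * 1e6 * 337 / 1000 bits
= 337000000 bits
= 42125000 bytes
= 41137.6953 KB
BDP = 337000000 bits (42125000 bytes)


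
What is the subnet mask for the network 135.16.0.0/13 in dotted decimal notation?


/13 means 13 network bits, 19 host bits
Binary: 11111111111110000000000000000000
Mask: 255.248.0.0


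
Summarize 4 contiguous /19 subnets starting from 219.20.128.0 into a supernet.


Original prefix: /19
Number of subnets: 4 = 2^2
New prefix = 19 - 2 = 17
Supernet: 219.20.128.0/17


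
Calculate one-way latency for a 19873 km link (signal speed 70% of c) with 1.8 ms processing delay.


Speed = 0.7 * 3e5 km/s = 210000 km/s
Propagation delay = 19873 / 210000 = 0.0946 s = 94.6333 ms
Processing delay = 1.8 ms
Total one-way latency = 96.4333 ms


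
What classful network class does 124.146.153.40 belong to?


First octet: 124
Binary: 01111100
0xxxxxxx -> Class A (1-126)
Class A, default mask 255.0.0.0 (/8)


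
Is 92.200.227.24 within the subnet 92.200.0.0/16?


Subnet network: 92.200.0.0
Test IP AND mask: 92.200.0.0
Yes, 92.200.227.24 is in 92.200.0.0/16


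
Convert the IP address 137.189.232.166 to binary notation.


137 = 10001001
189 = 10111101
232 = 11101000
166 = 10100110
Binary: 10001001.10111101.11101000.10100110


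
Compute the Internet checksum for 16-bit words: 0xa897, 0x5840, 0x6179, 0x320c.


Sum all words (with carry folding):
+ 0xa897 = 0xa897
+ 0x5840 = 0x00d8
+ 0x6179 = 0x6251
+ 0x320c = 0x945d
One's complement: ~0x945d
Checksum = 0x6ba2


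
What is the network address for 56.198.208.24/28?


IP:   00111000.11000110.11010000.00011000
Mask: 11111111.11111111.11111111.11110000
AND operation:
Net:  00111000.11000110.11010000.00010000
Network: 56.198.208.16/28


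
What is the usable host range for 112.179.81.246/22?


Network: 112.179.80.0
Broadcast: 112.179.83.255
First usable = network + 1
Last usable = broadcast - 1
Range: 112.179.80.1 to 112.179.83.254


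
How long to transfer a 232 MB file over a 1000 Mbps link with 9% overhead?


Effective throughput = 1000 * (1 - 9/100) = 910 Mbps
File size in Mb = 232 * 8 = 1856 Mb
Time = 1856 / 910
Time = 2.0396 seconds


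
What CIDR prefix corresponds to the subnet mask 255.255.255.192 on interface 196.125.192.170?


Binary: 11111111.11111111.11111111.11000000
Count leading 1s
Prefix: /26


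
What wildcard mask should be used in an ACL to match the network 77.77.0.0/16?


Subnet mask: 255.255.0.0
Wildcard = 255.255.255.255 - subnet mask
255 - 255 = 0
255 - 255 = 0
255 - 0 = 255
255 - 0 = 255
Wildcard: 0.0.255.255


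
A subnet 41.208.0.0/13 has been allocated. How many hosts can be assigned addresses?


Host bits = 32 - 13 = 19
Total addresses = 2^19 = 524288
Usable = total - 2 (network and broadcast)
Usable hosts: 524286


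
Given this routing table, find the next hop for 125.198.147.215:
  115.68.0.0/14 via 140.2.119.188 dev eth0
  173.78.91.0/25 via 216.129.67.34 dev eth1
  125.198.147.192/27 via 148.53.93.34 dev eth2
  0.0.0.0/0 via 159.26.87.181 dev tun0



Longest prefix match for 125.198.147.215:
  /14 115.68.0.0: no
  /25 173.78.91.0: no
  /27 125.198.147.192: MATCH
  /0 0.0.0.0: MATCH
Selected: next-hop 148.53.93.34 via eth2 (matched /27)


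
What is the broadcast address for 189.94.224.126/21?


Network: 189.94.224.0/21
Host bits = 11
Set all host bits to 1:
Broadcast: 189.94.231.255


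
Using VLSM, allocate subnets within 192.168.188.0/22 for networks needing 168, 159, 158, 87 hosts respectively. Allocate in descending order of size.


168 hosts -> /24 (254 usable): 192.168.188.0/24
159 hosts -> /24 (254 usable): 192.168.189.0/24
158 hosts -> /24 (254 usable): 192.168.190.0/24
87 hosts -> /25 (126 usable): 192.168.191.0/25
Allocation: 192.168.188.0/24 (168 hosts, 254 usable); 192.168.189.0/24 (159 hosts, 254 usable); 192.168.190.0/24 (158 hosts, 254 usable); 192.168.191.0/25 (87 hosts, 126 usable)


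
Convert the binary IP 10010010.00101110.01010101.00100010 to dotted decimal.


10010010 = 146
00101110 = 46
01010101 = 85
00100010 = 34
IP: 146.46.85.34


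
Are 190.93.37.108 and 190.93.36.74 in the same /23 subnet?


Mask: 255.255.254.0
190.93.37.108 AND mask = 190.93.36.0
190.93.36.74 AND mask = 190.93.36.0
Yes, same subnet (190.93.36.0)


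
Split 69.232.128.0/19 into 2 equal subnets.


New prefix = 19 + 1 = 20
Each subnet has 4096 addresses
  69.232.128.0/20
  69.232.144.0/20
Subnets: 69.232.128.0/20, 69.232.144.0/20


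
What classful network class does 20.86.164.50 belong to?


First octet: 20
Binary: 00010100
0xxxxxxx -> Class A (1-126)
Class A, default mask 255.0.0.0 (/8)


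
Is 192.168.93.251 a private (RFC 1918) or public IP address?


RFC 1918 private ranges:
  10.0.0.0/8 (10.0.0.0 - 10.255.255.255)
  172.16.0.0/12 (172.16.0.0 - 172.31.255.255)
  192.168.0.0/16 (192.168.0.0 - 192.168.255.255)
Private (in 192.168.0.0/16)


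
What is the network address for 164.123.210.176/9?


IP:   10100100.01111011.11010010.10110000
Mask: 11111111.10000000.00000000.00000000
AND operation:
Net:  10100100.00000000.00000000.00000000
Network: 164.0.0.0/9


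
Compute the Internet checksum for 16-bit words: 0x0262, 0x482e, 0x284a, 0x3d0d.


Sum all words (with carry folding):
+ 0x0262 = 0x0262
+ 0x482e = 0x4a90
+ 0x284a = 0x72da
+ 0x3d0d = 0xafe7
One's complement: ~0xafe7
Checksum = 0x5018


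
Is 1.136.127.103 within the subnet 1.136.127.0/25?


Subnet network: 1.136.127.0
Test IP AND mask: 1.136.127.0
Yes, 1.136.127.103 is in 1.136.127.0/25


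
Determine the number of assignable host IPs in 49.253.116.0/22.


Host bits = 32 - 22 = 10
Total addresses = 2^10 = 1024
Usable = total - 2 (network and broadcast)
Usable hosts: 1022


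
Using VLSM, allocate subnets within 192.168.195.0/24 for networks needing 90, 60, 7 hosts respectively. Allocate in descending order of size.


90 hosts -> /25 (126 usable): 192.168.195.0/25
60 hosts -> /26 (62 usable): 192.168.195.128/26
7 hosts -> /28 (14 usable): 192.168.195.192/28
Allocation: 192.168.195.0/25 (90 hosts, 126 usable); 192.168.195.128/26 (60 hosts, 62 usable); 192.168.195.192/28 (7 hosts, 14 usable)


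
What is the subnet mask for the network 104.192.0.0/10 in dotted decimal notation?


/10 means 10 network bits, 22 host bits
Binary: 11111111110000000000000000000000
Mask: 255.192.0.0


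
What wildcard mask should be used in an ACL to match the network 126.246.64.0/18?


Subnet mask: 255.255.192.0
Wildcard = 255.255.255.255 - subnet mask
255 - 255 = 0
255 - 255 = 0
255 - 192 = 63
255 - 0 = 255
Wildcard: 0.0.63.255


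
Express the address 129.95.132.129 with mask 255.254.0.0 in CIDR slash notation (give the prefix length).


Binary: 11111111.11111110.00000000.00000000
Count leading 1s
Prefix: /15


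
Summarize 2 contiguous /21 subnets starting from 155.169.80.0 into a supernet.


Original prefix: /21
Number of subnets: 2 = 2^1
New prefix = 21 - 1 = 20
Supernet: 155.169.80.0/20


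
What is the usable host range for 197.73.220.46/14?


Network: 197.72.0.0
Broadcast: 197.75.255.255
First usable = network + 1
Last usable = broadcast - 1
Range: 197.72.0.1 to 197.75.255.254


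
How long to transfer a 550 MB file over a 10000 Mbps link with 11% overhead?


Effective throughput = 10000 * (1 - 11/100) = 8900 Mbps
File size in Mb = 550 * 8 = 4400 Mb
Time = 4400 / 8900
Time = 0.4944 seconds


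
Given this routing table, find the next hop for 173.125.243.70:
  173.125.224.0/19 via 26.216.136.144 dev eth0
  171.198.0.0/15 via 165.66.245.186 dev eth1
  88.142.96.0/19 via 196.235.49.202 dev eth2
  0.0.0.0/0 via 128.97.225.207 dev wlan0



Longest prefix match for 173.125.243.70:
  /19 173.125.224.0: MATCH
  /15 171.198.0.0: no
  /19 88.142.96.0: no
  /0 0.0.0.0: MATCH
Selected: next-hop 26.216.136.144 via eth0 (matched /19)


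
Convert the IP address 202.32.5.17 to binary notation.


202 = 11001010
32 = 00100000
5 = 00000101
17 = 00010001
Binary: 11001010.00100000.00000101.00010001


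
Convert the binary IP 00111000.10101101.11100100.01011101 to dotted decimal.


00111000 = 56
10101101 = 173
11100100 = 228
01011101 = 93
IP: 56.173.228.93


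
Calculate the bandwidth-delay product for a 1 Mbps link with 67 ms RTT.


BDP = bandwidth * RTT
= 1 Mbps * 67 ms
= 1 * 1e6 * 67 / 1000 bits
= 67000 bits
= 8375 bytes
= 8.1787 KB
BDP = 67000 bits (8375 bytes)


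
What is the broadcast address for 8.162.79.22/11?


Network: 8.160.0.0/11
Host bits = 21
Set all host bits to 1:
Broadcast: 8.191.255.255


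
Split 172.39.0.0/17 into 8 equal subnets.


New prefix = 17 + 3 = 20
Each subnet has 4096 addresses
  172.39.0.0/20
  172.39.16.0/20
  172.39.32.0/20
  172.39.48.0/20
  172.39.64.0/20
  172.39.80.0/20
  172.39.96.0/20
  172.39.112.0/20
Subnets: 172.39.0.0/20, 172.39.16.0/20, 172.39.32.0/20, 172.39.48.0/20, 172.39.64.0/20, 172.39.80.0/20, 172.39.96.0/20, 172.39.112.0/20


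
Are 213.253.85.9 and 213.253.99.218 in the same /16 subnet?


Mask: 255.255.0.0
213.253.85.9 AND mask = 213.253.0.0
213.253.99.218 AND mask = 213.253.0.0
Yes, same subnet (213.253.0.0)


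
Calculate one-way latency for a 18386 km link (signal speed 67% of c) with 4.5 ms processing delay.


Speed = 0.67 * 3e5 km/s = 201000 km/s
Propagation delay = 18386 / 201000 = 0.0915 s = 91.4726 ms
Processing delay = 4.5 ms
Total one-way latency = 95.9726 ms


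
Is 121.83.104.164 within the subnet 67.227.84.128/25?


Subnet network: 67.227.84.128
Test IP AND mask: 121.83.104.128
No, 121.83.104.164 is not in 67.227.84.128/25


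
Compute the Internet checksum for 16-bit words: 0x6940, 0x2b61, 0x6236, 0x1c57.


Sum all words (with carry folding):
+ 0x6940 = 0x6940
+ 0x2b61 = 0x94a1
+ 0x6236 = 0xf6d7
+ 0x1c57 = 0x132f
One's complement: ~0x132f
Checksum = 0xecd0


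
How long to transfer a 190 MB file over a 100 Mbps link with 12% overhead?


Effective throughput = 100 * (1 - 12/100) = 88 Mbps
File size in Mb = 190 * 8 = 1520 Mb
Time = 1520 / 88
Time = 17.2727 seconds


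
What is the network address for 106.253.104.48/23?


IP:   01101010.11111101.01101000.00110000
Mask: 11111111.11111111.11111110.00000000
AND operation:
Net:  01101010.11111101.01101000.00000000
Network: 106.253.104.0/23


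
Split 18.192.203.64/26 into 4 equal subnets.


New prefix = 26 + 2 = 28
Each subnet has 16 addresses
  18.192.203.64/28
  18.192.203.80/28
  18.192.203.96/28
  18.192.203.112/28
Subnets: 18.192.203.64/28, 18.192.203.80/28, 18.192.203.96/28, 18.192.203.112/28


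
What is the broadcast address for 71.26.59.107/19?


Network: 71.26.32.0/19
Host bits = 13
Set all host bits to 1:
Broadcast: 71.26.63.255


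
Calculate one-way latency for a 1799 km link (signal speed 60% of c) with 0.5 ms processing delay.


Speed = 0.6 * 3e5 km/s = 180000 km/s
Propagation delay = 1799 / 180000 = 0.01 s = 9.9944 ms
Processing delay = 0.5 ms
Total one-way latency = 10.4944 ms


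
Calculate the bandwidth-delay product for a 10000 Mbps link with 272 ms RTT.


BDP = bandwidth * RTT
= 10000 Mbps * 272 ms
= 10000 * 1e6 * 272 / 1000 bits
= 2720000000 bits
= 340000000 bytes
= 332031.25 KB
BDP = 2720000000 bits (340000000 bytes)


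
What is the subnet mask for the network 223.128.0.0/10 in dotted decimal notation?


/10 means 10 network bits, 22 host bits
Binary: 11111111110000000000000000000000
Mask: 255.192.0.0


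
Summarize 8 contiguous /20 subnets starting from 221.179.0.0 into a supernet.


Original prefix: /20
Number of subnets: 8 = 2^3
New prefix = 20 - 3 = 17
Supernet: 221.179.0.0/17


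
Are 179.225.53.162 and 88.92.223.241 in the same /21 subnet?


Mask: 255.255.248.0
179.225.53.162 AND mask = 179.225.48.0
88.92.223.241 AND mask = 88.92.216.0
No, different subnets (179.225.48.0 vs 88.92.216.0)


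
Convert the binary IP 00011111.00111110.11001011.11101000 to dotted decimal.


00011111 = 31
00111110 = 62
11001011 = 203
11101000 = 232
IP: 31.62.203.232


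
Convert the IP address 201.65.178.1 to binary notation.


201 = 11001001
65 = 01000001
178 = 10110010
1 = 00000001
Binary: 11001001.01000001.10110010.00000001


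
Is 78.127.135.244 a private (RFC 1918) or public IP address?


RFC 1918 private ranges:
  10.0.0.0/8 (10.0.0.0 - 10.255.255.255)
  172.16.0.0/12 (172.16.0.0 - 172.31.255.255)
  192.168.0.0/16 (192.168.0.0 - 192.168.255.255)
Public (not in any RFC 1918 range)


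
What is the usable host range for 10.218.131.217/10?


Network: 10.192.0.0
Broadcast: 10.255.255.255
First usable = network + 1
Last usable = broadcast - 1
Range: 10.192.0.1 to 10.255.255.254


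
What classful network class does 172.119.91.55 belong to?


First octet: 172
Binary: 10101100
10xxxxxx -> Class B (128-191)
Class B, default mask 255.255.0.0 (/16)


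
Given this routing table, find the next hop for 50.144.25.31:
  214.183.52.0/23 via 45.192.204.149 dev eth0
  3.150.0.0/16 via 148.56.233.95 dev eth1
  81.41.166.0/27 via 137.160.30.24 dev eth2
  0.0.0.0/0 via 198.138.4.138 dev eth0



Longest prefix match for 50.144.25.31:
  /23 214.183.52.0: no
  /16 3.150.0.0: no
  /27 81.41.166.0: no
  /0 0.0.0.0: MATCH
Selected: next-hop 198.138.4.138 via eth0 (matched /0)


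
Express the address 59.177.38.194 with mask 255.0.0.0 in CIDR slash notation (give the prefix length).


Binary: 11111111.00000000.00000000.00000000
Count leading 1s
Prefix: /8


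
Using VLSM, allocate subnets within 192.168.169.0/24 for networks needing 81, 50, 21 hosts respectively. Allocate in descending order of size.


81 hosts -> /25 (126 usable): 192.168.169.0/25
50 hosts -> /26 (62 usable): 192.168.169.128/26
21 hosts -> /27 (30 usable): 192.168.169.192/27
Allocation: 192.168.169.0/25 (81 hosts, 126 usable); 192.168.169.128/26 (50 hosts, 62 usable); 192.168.169.192/27 (21 hosts, 30 usable)


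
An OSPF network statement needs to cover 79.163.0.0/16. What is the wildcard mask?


Subnet mask: 255.255.0.0
Wildcard = 255.255.255.255 - subnet mask
255 - 255 = 0
255 - 255 = 0
255 - 0 = 255
255 - 0 = 255
Wildcard: 0.0.255.255


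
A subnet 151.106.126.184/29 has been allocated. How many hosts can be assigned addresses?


Host bits = 32 - 29 = 3
Total addresses = 2^3 = 8
Usable = total - 2 (network and broadcast)
Usable hosts: 6


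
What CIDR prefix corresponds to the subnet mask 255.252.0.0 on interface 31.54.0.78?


Binary: 11111111.11111100.00000000.00000000
Count leading 1s
Prefix: /14


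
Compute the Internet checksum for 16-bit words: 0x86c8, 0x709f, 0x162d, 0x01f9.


Sum all words (with carry folding):
+ 0x86c8 = 0x86c8
+ 0x709f = 0xf767
+ 0x162d = 0x0d95
+ 0x01f9 = 0x0f8e
One's complement: ~0x0f8e
Checksum = 0xf071


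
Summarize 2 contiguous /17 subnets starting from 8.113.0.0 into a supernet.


Original prefix: /17
Number of subnets: 2 = 2^1
New prefix = 17 - 1 = 16
Supernet: 8.113.0.0/16
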